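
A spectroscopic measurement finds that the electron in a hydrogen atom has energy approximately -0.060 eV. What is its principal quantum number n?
n = 15

The exact energy levels follow E_n = -13.6057 eV / n².

The measured value (-0.060 eV) is reported to only 2 significant figures, so we must test candidate n values and see which one matches to that precision.

Candidate energies:
  n = 13:  E = -13.6057/13² = -0.08051 eV
  n = 14:  E = -13.6057/14² = -0.06942 eV
  n = 15:  E = -13.6057/15² = -0.06047 eV  ← matches
  n = 16:  E = -13.6057/16² = -0.05315 eV
  n = 17:  E = -13.6057/17² = -0.04708 eV

Checking against the measurement of -0.060 eV (2 sig figs), only n = 15 agrees:
E_15 = -0.06047 eV, which rounds to -0.060 eV ✓

Therefore n = 15.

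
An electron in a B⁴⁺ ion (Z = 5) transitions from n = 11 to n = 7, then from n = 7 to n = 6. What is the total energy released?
6.6373 eV

The energy levels of B⁴⁺ are E_n = -13.6057 × 5² / n² eV.

First transition (11 → 7):
ΔE₁ = |E_7 - E_11|
ΔE₁ = |-6.9416836735 - (-2.8110950413)| = 4.1305886 eV

Second transition (7 → 6):
ΔE₂ = |E_6 - E_7|
ΔE₂ = |-9.4484027778 - (-6.9416836735)| = 2.5067191 eV

Total energy released:
E_total = ΔE₁ + ΔE₂ = 4.1305886 + 2.5067191 = 6.6373 eV

Note: This equals the direct transition 11 → 6: 6.6373 eV ✓
Energy is conserved regardless of the path taken.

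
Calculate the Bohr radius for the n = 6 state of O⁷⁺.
0.2381 nm (or 2.3813 Å)

The Bohr radius formula is:
r_n = n² a₀ / Z

where a₀ = 0.0529177 nm is the Bohr radius.

For O⁷⁺ (Z = 8) at n = 6:
r_6 = 6² × 0.0529177 nm / 8
r_6 = 36 × 0.0529177 nm / 8
r_6 = 1.90504 nm / 8
r_6 = 0.2381 nm

The electron orbits at approximately 0.2381 nm from the nucleus.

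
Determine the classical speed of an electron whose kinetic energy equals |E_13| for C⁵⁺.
1.010e+06 m/s (or 0.3368% of c)

The binding energy at n = 13 for C⁵⁺ is:
E_13 = -13.6057 × 6²/13² = -2.898256 eV
|E_13| = 2.898256 eV

Convert to Joules:
KE = 2.898256 eV × (1.602177 × 10⁻¹⁹ J/eV) = 4.64352e-19 J

Using KE = ½mv²:
v = √(2·KE/m_e)
v = √(2 × 4.64352e-19 J / 9.10938 × 10⁻³¹ kg)
v = 1.010e+06 m/s

This is approximately 0.3368% the speed of light.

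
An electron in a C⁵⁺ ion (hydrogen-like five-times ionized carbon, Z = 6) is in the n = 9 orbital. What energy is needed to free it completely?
6.05 eV

The ionization energy is the energy needed to remove the electron completely (n → ∞).

For a hydrogen-like ion with Z = 6, E_n = -13.6057 Z² / n² eV.

At n = 9: E_9 = -13.6057 × 6² / 9² = -6.04698 eV
At n = ∞: E_∞ = 0 eV

Ionization energy = E_∞ - E_9 = 0 - (-6.04698) = 6.04698 eV
Ionization energy ≈ 6.05 eV

This is also called the binding energy of the electron in state n = 9.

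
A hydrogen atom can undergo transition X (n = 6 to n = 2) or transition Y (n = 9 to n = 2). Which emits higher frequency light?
9 → 2

Calculate the energy for each transition:

Transition 6 → 2:
ΔE₁ = |E_2 - E_6| = |-13.6057/2² - (-13.6057/6²)|
ΔE₁ = |-3.40142500000 - (-0.37793611111)| = 3.02348889 eV

Transition 9 → 2:
ΔE₂ = |E_2 - E_9| = |-13.6057/2² - (-13.6057/9²)|
ΔE₂ = |-3.40142500000 - (-0.16797160494)| = 3.23345340 eV

Since 3.23345340 eV > 3.02348889 eV, the transition 9 → 2 emits the more energetic photon.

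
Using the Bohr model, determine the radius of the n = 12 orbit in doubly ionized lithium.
2.5401 nm (or 25.4005 Å)

The Bohr radius formula is:
r_n = n² a₀ / Z

where a₀ = 0.0529177 nm is the Bohr radius.

For Li²⁺ (Z = 3) at n = 12:
r_12 = 12² × 0.0529177 nm / 3
r_12 = 144 × 0.0529177 nm / 3
r_12 = 7.62015 nm / 3
r_12 = 2.5401 nm

The electron orbits at approximately 2.5401 nm from the nucleus.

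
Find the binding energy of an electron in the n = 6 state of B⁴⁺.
9.4484 eV

The ionization energy is the energy needed to remove the electron completely (n → ∞).

For a hydrogen-like ion with Z = 5, E_n = -13.6057 Z² / n² eV.

At n = 6: E_6 = -13.6057 × 5² / 6² = -9.4484028 eV
At n = ∞: E_∞ = 0 eV

Ionization energy = E_∞ - E_6 = 0 - (-9.4484028) = 9.4484028 eV
Ionization energy ≈ 9.4484 eV

This is also called the binding energy of the electron in state n = 6.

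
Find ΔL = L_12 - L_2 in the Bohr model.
1.05457e-33 J·s (or 10ℏ)

In the Bohr model, L_n = nℏ where ℏ = 1.0545718e-34 J·s.

L_12 = 12ℏ = 1.2654862e-33 J·s
L_2 = 2ℏ = 2.1091436e-34 J·s

ΔL = L_12 - L_2 = (12 - 2)ℏ = 10ℏ
ΔL = 10 × 1.0545718e-34 J·s = 1.05457e-33 J·s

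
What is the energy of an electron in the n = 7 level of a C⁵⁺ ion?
-9.996 eV

For hydrogen-like ions, the energy levels scale with Z²:
E_n = -13.6057 Z² / n² eV

For C⁵⁺ (Z = 6) at n = 7:
E_7 = -13.6057 × 6² / 7²
E_7 = -13.6057 × 36 / 49
E_7 = -489.8052 / 49
E_7 = -9.996 eV

The energy is 36 times more negative than hydrogen at the same n due to the stronger nuclear charge.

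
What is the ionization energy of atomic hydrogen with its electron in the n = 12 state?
0.094 eV

The ionization energy is the energy needed to remove the electron completely (n → ∞).

For hydrogen, E_n = -13.6057 eV / n².

At n = 12: E_12 = -13.6057 / 12² = -0.094484 eV
At n = ∞: E_∞ = 0 eV

Ionization energy = E_∞ - E_12 = 0 - (-0.094484) = 0.094484 eV
Ionization energy ≈ 0.094 eV

This is also called the binding energy of the electron in state n = 12.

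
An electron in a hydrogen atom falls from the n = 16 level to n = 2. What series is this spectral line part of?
Balmer series

The spectral series in hydrogen are named based on the final (lower) energy level:
- Lyman series: n_final = 1 (ultraviolet)
- Balmer series: n_final = 2 (visible/near-UV)
- Paschen series: n_final = 3 (infrared)
- Brackett series: n_final = 4 (infrared)
- Pfund series: n_final = 5 (far infrared)

Since this transition ends at n = 2, it belongs to the Balmer series.

For reference, this 16 → 2 line has photon energy
ΔE = 13.6057 eV × (1/2² - 1/16²) = 3.3482777 eV,
corresponding to wavelength λ = hc/ΔE = 1239.84 eV·nm / 3.3482777 eV = 370.292 nm in the visible/near-UV region.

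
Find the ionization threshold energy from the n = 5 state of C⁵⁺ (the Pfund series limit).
19.592208 eV

The series limit corresponds to the transition from n = ∞ to n = 5.
This is the highest energy (shortest wavelength) transition in the Pfund series.

E_∞ = 0 eV
E_5 = -13.6057 × 6² / 5² = -19.592208 eV

Energy at series limit:
ΔE = E_∞ - E_5 = 0 - (-19.592208) = 19.592208 eV

This energy equals the ionization energy from the n = 5 state of C⁵⁺.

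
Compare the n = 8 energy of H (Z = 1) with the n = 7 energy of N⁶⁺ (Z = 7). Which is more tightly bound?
N⁶⁺ at n = 7 (E = -13.61 eV)

Using E_n = -13.6057 Z² / n² eV:

H (Z = 1) at n = 8:
E = -13.6057 × 1² / 8² = -13.6057 × 1 / 64 = -0.21259 eV

N⁶⁺ (Z = 7) at n = 7:
E = -13.6057 × 7² / 7² = -13.6057 × 49 / 49 = -13.60570 eV

Since -13.60570 eV < -0.21259 eV,
N⁶⁺ at n = 7 is more tightly bound (requires more energy to ionize).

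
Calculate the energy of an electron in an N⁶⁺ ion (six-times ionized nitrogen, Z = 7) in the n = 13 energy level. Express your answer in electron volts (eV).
-3.944848 eV

The energy levels of a hydrogen-like atom are given by:
E_n = -13.6057 Z² / n² eV  (with Z = 7 for N⁶⁺)

For n = 13:
E_13 = -13.6057 × 7² / 13²
E_13 = -13.6057 × 49 / 169
E_13 = -3.944848 eV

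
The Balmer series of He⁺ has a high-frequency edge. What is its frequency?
3.29e+15 Hz

The series limit corresponds to the transition from n = ∞ to n = 2.
This is the highest energy (shortest wavelength) transition in the Balmer series.

E_∞ = 0 eV
E_2 = -13.6057 × 2² / 2² = -13.605700 eV

Energy at series limit:
ΔE = E_∞ - E_2 = 0 - (-13.605700) = 13.605700 eV
E = 13.605700 eV × (1.602177 × 10⁻¹⁹ J/eV) = 2.1799e-18 J
f = E/h = 2.1799e-18 J / (6.62607 × 10⁻³⁴ J·s) = 3.29e+15 Hz

This energy equals the ionization energy from the n = 2 state of He⁺.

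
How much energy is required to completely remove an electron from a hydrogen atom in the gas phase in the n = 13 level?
0.081 eV

The ionization energy is the energy needed to remove the electron completely (n → ∞).

For hydrogen, E_n = -13.6057 eV / n².

At n = 13: E_13 = -13.6057 / 13² = -0.080507 eV
At n = ∞: E_∞ = 0 eV

Ionization energy = E_∞ - E_13 = 0 - (-0.080507) = 0.080507 eV
Ionization energy ≈ 0.081 eV

This is also called the binding energy of the electron in state n = 13.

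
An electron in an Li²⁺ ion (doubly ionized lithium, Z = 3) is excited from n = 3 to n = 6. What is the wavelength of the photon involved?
121.502018 nm

First, find the transition energy using E_n = -13.6057 Z² / n² eV:
E_3 = -13.6057 × 3² / 3² = -13.605700000 eV
E_6 = -13.6057 × 3² / 6² = -3.401425000 eV

Photon energy: |ΔE| = |E_6 - E_3| = 10.204275000 eV

Convert to wavelength using E = hc/λ with hc = 1239.84 eV·nm:
λ = hc/E = 1239.84 eV·nm / 10.204275000 eV
λ = 121.502018 nm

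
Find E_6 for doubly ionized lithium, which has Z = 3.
-3.401 eV

For hydrogen-like ions, the energy levels scale with Z²:
E_n = -13.6057 Z² / n² eV

For Li²⁺ (Z = 3) at n = 6:
E_6 = -13.6057 × 3² / 6²
E_6 = -13.6057 × 9 / 36
E_6 = -122.4513 / 36
E_6 = -3.401 eV

The energy is 9 times more negative than hydrogen at the same n due to the stronger nuclear charge.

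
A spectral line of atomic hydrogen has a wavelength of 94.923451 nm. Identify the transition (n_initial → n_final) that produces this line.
n = 5 → n = 1

First, find the photon energy from the wavelength (hc = 1239.84 eV·nm):
E = hc/λ = 1239.84 eV·nm / 94.923451 nm = 13.061472 eV

The energy levels of hydrogen satisfy E_n = -13.6057 / n² eV, so an emission n_i → n_f releases
ΔE = 13.6057 × (1/n_f² − 1/n_i²) eV.

Setting ΔE equal to the photon energy:
1/n_f² − 1/n_i² = 13.061472 / 13.6057 = 0.96000000

Since 1/n_i² must be positive, we need 1/n_f² > 0.96000000, i.e. n_f ≤ 1. For each allowed n_f, solve n_i = (1/n_f² − 0.96000000)^(−1/2) and check whether it is a whole number:
  n_f = 1: 1/n_i² = 1.00000000 − 0.96000000 = 0.04000000 → n_i = 5.000  → integer, n_i = 5 ✓

Only n_f = 1 gives an integer upper level, n_i = 5.

The transition is from n = 5 to n = 1 (emission).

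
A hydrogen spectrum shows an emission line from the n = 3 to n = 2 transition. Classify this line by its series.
Balmer series

The spectral series in hydrogen are named based on the final (lower) energy level:
- Lyman series: n_final = 1 (ultraviolet)
- Balmer series: n_final = 2 (visible/near-UV)
- Paschen series: n_final = 3 (infrared)
- Brackett series: n_final = 4 (infrared)
- Pfund series: n_final = 5 (far infrared)

Since this transition ends at n = 2, it belongs to the Balmer series.

For reference, this 3 → 2 line has photon energy
ΔE = 13.6057 eV × (1/2² - 1/3²) = 1.88968056 eV,
corresponding to wavelength λ = hc/ΔE = 1239.84 eV·nm / 1.88968056 eV = 656.1109 nm in the visible/near-UV region.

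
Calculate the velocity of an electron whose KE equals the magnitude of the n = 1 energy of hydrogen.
2.188e+06 m/s (or 0.7297% of c)

The binding energy at n = 1 for hydrogen is:
E_1 = -13.6057/1² = -13.605700 eV
|E_1| = 13.605700 eV

Convert to Joules:
KE = 13.605700 eV × (1.602177 × 10⁻¹⁹ J/eV) = 2.17987e-18 J

Using KE = ½mv²:
v = √(2·KE/m_e)
v = √(2 × 2.17987e-18 J / 9.10938 × 10⁻³¹ kg)
v = 2.188e+06 m/s

This is approximately 0.7297% the speed of light.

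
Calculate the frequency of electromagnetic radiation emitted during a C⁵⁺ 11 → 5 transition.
3.76e+15 Hz

First, find the transition energy:
E_11 = -13.6057 × 6² / 11² = -4.0480 eV
E_5 = -13.6057 × 6² / 5² = -19.5922 eV
|ΔE| = |E_5 - E_11| = 15.5442 eV

Convert to Joules: E = 15.5442 eV × (1.602177 × 10⁻¹⁹ J/eV) = 2.4905e-18 J

Using E = hf:
f = E/h = 2.4905e-18 J / (6.62607 × 10⁻³⁴ J·s)
f = 3.76e+15 Hz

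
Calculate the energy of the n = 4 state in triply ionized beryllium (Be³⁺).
-13.61 eV

For hydrogen-like ions, the energy levels scale with Z²:
E_n = -13.6057 Z² / n² eV

For Be³⁺ (Z = 4) at n = 4:
E_4 = -13.6057 × 4² / 4²
E_4 = -13.6057 × 16 / 16
E_4 = -217.6912 / 16
E_4 = -13.61 eV

The energy is 16 times more negative than hydrogen at the same n due to the stronger nuclear charge.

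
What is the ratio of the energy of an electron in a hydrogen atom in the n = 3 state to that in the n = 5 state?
2.778

Using E_n = -13.6057 Z² / n² eV with Z = 1:

E_3 = -13.6057 / 3² = -13.6057 / 9 = -1.511744444 eV
E_5 = -13.6057 / 5² = -13.6057 / 25 = -0.544228000 eV

The ratio is:
E_3/E_5 = (-1.511744444) / (-0.544228000)
E_3/E_5 = (-13.6057/9) / (-13.6057/25)
E_3/E_5 = 25/9
E_3/E_5 = 2.778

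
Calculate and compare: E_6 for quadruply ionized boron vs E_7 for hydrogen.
B⁴⁺ at n = 6 (E = -9.448403 eV)

Using E_n = -13.6057 Z² / n² eV:

B⁴⁺ (Z = 5) at n = 6:
E = -13.6057 × 5² / 6² = -13.6057 × 25 / 36 = -9.448402778 eV

H (Z = 1) at n = 7:
E = -13.6057 × 1² / 7² = -13.6057 × 1 / 49 = -0.277667347 eV

Since -9.448402778 eV < -0.277667347 eV,
B⁴⁺ at n = 6 is more tightly bound (requires more energy to ionize).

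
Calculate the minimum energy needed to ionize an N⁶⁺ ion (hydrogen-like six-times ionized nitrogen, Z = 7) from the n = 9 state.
8.23061 eV

The ionization energy is the energy needed to remove the electron completely (n → ∞).

For a hydrogen-like ion with Z = 7, E_n = -13.6057 Z² / n² eV.

At n = 9: E_9 = -13.6057 × 7² / 9² = -8.23060864 eV
At n = ∞: E_∞ = 0 eV

Ionization energy = E_∞ - E_9 = 0 - (-8.23060864) = 8.23060864 eV
Ionization energy ≈ 8.23061 eV

This is also called the binding energy of the electron in state n = 9.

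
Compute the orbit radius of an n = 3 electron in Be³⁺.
0.1191 nm (or 1.1907 Å)

The Bohr radius formula is:
r_n = n² a₀ / Z

where a₀ = 0.0529177 nm is the Bohr radius.

For Be³⁺ (Z = 4) at n = 3:
r_3 = 3² × 0.0529177 nm / 4
r_3 = 9 × 0.0529177 nm / 4
r_3 = 0.47626 nm / 4
r_3 = 0.1191 nm

The electron orbits at approximately 0.1191 nm from the nucleus.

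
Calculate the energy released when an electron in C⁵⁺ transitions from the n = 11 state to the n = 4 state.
26.565 eV

The energy levels are E_n = -13.6057 Z² eV / n².

Energy at n = 11: E_11 = -13.6057 × 6² / 11² = -4.047977 eV
Energy at n = 4: E_4 = -13.6057 × 6² / 4² = -30.612825 eV

For emission (electron falling to lower state), the photon energy is:
E_photon = E_11 - E_4 = |-4.047977 - (-30.612825)|
E_photon = 26.565 eV

This energy is carried away by the emitted photon.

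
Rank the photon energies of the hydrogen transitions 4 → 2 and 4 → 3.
4 → 2

Calculate the energy for each transition:

Transition 4 → 2:
ΔE₁ = |E_2 - E_4| = |-13.6057/2² - (-13.6057/4²)|
ΔE₁ = |-3.40142500000 - (-0.85035625000)| = 2.55106875 eV

Transition 4 → 3:
ΔE₂ = |E_3 - E_4| = |-13.6057/3² - (-13.6057/4²)|
ΔE₂ = |-1.51174444444 - (-0.85035625000)| = 0.66138819 eV

Since 2.55106875 eV > 0.66138819 eV, the transition 4 → 2 emits the more energetic photon.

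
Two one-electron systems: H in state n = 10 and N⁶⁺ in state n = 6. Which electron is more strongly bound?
N⁶⁺ at n = 6 (E = -18.5189 eV)

Using E_n = -13.6057 Z² / n² eV:

H (Z = 1) at n = 10:
E = -13.6057 × 1² / 10² = -13.6057 × 1 / 100 = -0.1360570 eV

N⁶⁺ (Z = 7) at n = 6:
E = -13.6057 × 7² / 6² = -13.6057 × 49 / 36 = -18.5188694 eV

Since -18.5188694 eV < -0.1360570 eV,
N⁶⁺ at n = 6 is more tightly bound (requires more energy to ionize).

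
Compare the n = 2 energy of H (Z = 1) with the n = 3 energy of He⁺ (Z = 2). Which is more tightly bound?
He⁺ at n = 3 (E = -6.0470 eV)

Using E_n = -13.6057 Z² / n² eV:

H (Z = 1) at n = 2:
E = -13.6057 × 1² / 2² = -13.6057 × 1 / 4 = -3.4014250 eV

He⁺ (Z = 2) at n = 3:
E = -13.6057 × 2² / 3² = -13.6057 × 4 / 9 = -6.0469778 eV

Since -6.0469778 eV < -3.4014250 eV,
He⁺ at n = 3 is more tightly bound (requires more energy to ionize).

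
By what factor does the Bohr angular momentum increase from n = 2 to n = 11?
5.5000

In the Bohr model, L_n = nℏ, so the ratio is purely the ratio of quantum numbers:

L_11/L_2 = 11ℏ / 2ℏ = 11/2 = 5.5000

The angular momentum scales linearly with n.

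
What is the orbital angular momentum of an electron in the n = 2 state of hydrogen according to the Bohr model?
2.109e-34 J·s (or 2ℏ)

In the Bohr model, angular momentum is quantized:
L = nℏ

where ℏ = h/(2π) = 1.05457e-34 J·s

For n = 2:
L = 2 × 1.05457e-34 J·s
L = 2.109e-34 J·s

This can also be written as L = 2ℏ.
The angular momentum is an integer multiple of the reduced Planck constant.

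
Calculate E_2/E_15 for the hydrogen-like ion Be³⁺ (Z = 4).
56.250

Using E_n = -13.6057 Z² / n² eV with Z = 4:

E_2 = -13.6057 × 4² / 2² = -217.6912 / 4 = -54.422800000 eV
E_15 = -13.6057 × 4² / 15² = -217.6912 / 225 = -0.967516444 eV

The ratio is:
E_2/E_15 = (-54.422800000) / (-0.967516444)
E_2/E_15 = (-217.6912/4) / (-217.6912/225)
E_2/E_15 = 225/4
E_2/E_15 = 56.250
(Note: the Z² factors cancel in the ratio.)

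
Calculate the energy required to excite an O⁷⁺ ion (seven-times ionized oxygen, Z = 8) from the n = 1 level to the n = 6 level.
846.58 eV

The energy levels of a hydrogen-like atom are E_n = -13.6057 Z² eV / n².

Energy at n = 1: E_1 = -13.6057 × 8² / 1² = -870.76480 eV
Energy at n = 6: E_6 = -13.6057 × 8² / 6² = -24.18791 eV

The excitation energy is the difference:
ΔE = E_6 - E_1
ΔE = -24.18791 - (-870.76480)
ΔE = 846.58 eV

Since this is positive, energy must be absorbed (photon absorption).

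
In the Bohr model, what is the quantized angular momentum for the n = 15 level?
1.58e-33 J·s (or 15ℏ)

In the Bohr model, angular momentum is quantized:
L = nℏ

where ℏ = h/(2π) = 1.0546e-34 J·s

For n = 15:
L = 15 × 1.0546e-34 J·s
L = 1.58e-33 J·s

This can also be written as L = 15ℏ.
The angular momentum is an integer multiple of the reduced Planck constant.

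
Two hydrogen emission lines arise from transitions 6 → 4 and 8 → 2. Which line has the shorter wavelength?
8 → 2

Calculate the energy for each transition:

Transition 6 → 4:
ΔE₁ = |E_4 - E_6| = |-13.6057/4² - (-13.6057/6²)|
ΔE₁ = |-0.850356250000 - (-0.377936111111)| = 0.472420139 eV

Transition 8 → 2:
ΔE₂ = |E_2 - E_8| = |-13.6057/2² - (-13.6057/8²)|
ΔE₂ = |-3.401425000000 - (-0.212589062500)| = 3.188835938 eV

Since 3.188835938 eV > 0.472420139 eV, the transition 8 → 2 emits the more energetic photon.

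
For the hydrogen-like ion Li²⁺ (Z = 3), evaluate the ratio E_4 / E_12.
9.00

Using E_n = -13.6057 Z² / n² eV with Z = 3:

E_4 = -13.6057 × 3² / 4² = -122.4513 / 16 = -7.65320625 eV
E_12 = -13.6057 × 3² / 12² = -122.4513 / 144 = -0.85035625 eV

The ratio is:
E_4/E_12 = (-7.65320625) / (-0.85035625)
E_4/E_12 = (-122.4513/16) / (-122.4513/144)
E_4/E_12 = 144/16
E_4/E_12 = 9.00
(Note: the Z² factors cancel in the ratio.)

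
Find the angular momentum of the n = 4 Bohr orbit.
4.218e-34 J·s (or 4ℏ)

In the Bohr model, angular momentum is quantized:
L = nℏ

where ℏ = h/(2π) = 1.05457e-34 J·s

For n = 4:
L = 4 × 1.05457e-34 J·s
L = 4.218e-34 J·s

This can also be written as L = 4ℏ.
The angular momentum is an integer multiple of the reduced Planck constant.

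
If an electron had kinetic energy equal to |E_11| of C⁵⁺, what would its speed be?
1.19e+06 m/s (or 0.40% of c)

The binding energy at n = 11 for C⁵⁺ is:
E_11 = -13.6057 × 6²/11² = -4.04798 eV
|E_11| = 4.04798 eV

Convert to Joules:
KE = 4.04798 eV × (1.602177 × 10⁻¹⁹ J/eV) = 6.4856e-19 J

Using KE = ½mv²:
v = √(2·KE/m_e)
v = √(2 × 6.4856e-19 J / 9.10938 × 10⁻³¹ kg)
v = 1.19e+06 m/s

This is approximately 0.40% the speed of light.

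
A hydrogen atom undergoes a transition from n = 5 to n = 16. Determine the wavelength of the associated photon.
2524.71725 nm

First, find the transition energy using E_n = -13.6057 / n² eV:
E_5 = -13.6057 / 5² = -0.54422800000 eV
E_16 = -13.6057 / 16² = -0.05314726563 eV

Photon energy: |ΔE| = |E_16 - E_5| = 0.49108073437 eV

Convert to wavelength using E = hc/λ with hc = 1239.84 eV·nm:
λ = hc/E = 1239.84 eV·nm / 0.49108073437 eV
λ = 2524.71725 nm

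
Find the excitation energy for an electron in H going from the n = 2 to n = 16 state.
3.3483 eV

The energy levels of a hydrogen-like atom are E_n = -13.6057 eV / n².

Energy at n = 2: E_2 = -13.6057 / 2² = -3.4014250 eV
Energy at n = 16: E_16 = -13.6057 / 16² = -0.0531473 eV

The excitation energy is the difference:
ΔE = E_16 - E_2
ΔE = -0.0531473 - (-3.4014250)
ΔE = 3.3483 eV

Since this is positive, energy must be absorbed (photon absorption).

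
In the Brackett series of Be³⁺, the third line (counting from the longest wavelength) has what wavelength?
135.30906 nm

The lines of a series are numbered from the longest wavelength (smallest ΔE) outward; the third line is the transition from n = n_f + 3 to n_f.
The Brackett series has all transitions ending at n_f = 4.

For Be³⁺ (Z = 4), the third line (γ-line) is the jump from n = 7 to n = 4:
E_7 = -13.6057 × 4² / 7² = -4.442677551 eV
E_4 = -13.6057 × 4² / 4² = -13.605700000 eV
ΔE = E_7 - E_4 = 9.163022449 eV

λ = hc/E = 1239.84 eV·nm / 9.163022449 eV
λ = 135.30906 nm

This is the γ-line of the Brackett series in Be³⁺.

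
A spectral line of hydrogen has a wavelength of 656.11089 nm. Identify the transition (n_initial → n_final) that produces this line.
n = 3 → n = 2

First, find the photon energy from the wavelength (hc = 1239.84 eV·nm):
E = hc/λ = 1239.84 eV·nm / 656.11089 nm = 1.8896806 eV

The energy levels of hydrogen satisfy E_n = -13.6057 / n² eV, so an emission n_i → n_f releases
ΔE = 13.6057 × (1/n_f² − 1/n_i²) eV.

Setting ΔE equal to the photon energy:
1/n_f² − 1/n_i² = 1.8896806 / 13.6057 = 0.13888889

Since 1/n_i² must be positive, we need 1/n_f² > 0.13888889, i.e. n_f ≤ 2. For each allowed n_f, solve n_i = (1/n_f² − 0.13888889)^(−1/2) and check whether it is a whole number:
  n_f = 1: 1/n_i² = 1.00000000 − 0.13888889 = 0.86111111 → n_i = 1.078  (not an integer) ✗
  n_f = 2: 1/n_i² = 0.25000000 − 0.13888889 = 0.11111111 → n_i = 3.000  → integer, n_i = 3 ✓

Only n_f = 2 gives an integer upper level, n_i = 3.

The transition is from n = 3 to n = 2 (emission).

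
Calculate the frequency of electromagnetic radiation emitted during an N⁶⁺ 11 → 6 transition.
3.146e+15 Hz

First, find the transition energy:
E_11 = -13.6057 × 7² / 11² = -5.5097463 eV
E_6 = -13.6057 × 7² / 6² = -18.5188694 eV
|ΔE| = |E_6 - E_11| = 13.0091231 eV

Convert to Joules: E = 13.0091231 eV × (1.602177 × 10⁻¹⁹ J/eV) = 2.08429e-18 J

Using E = hf:
f = E/h = 2.08429e-18 J / (6.62607 × 10⁻³⁴ J·s)
f = 3.146e+15 Hz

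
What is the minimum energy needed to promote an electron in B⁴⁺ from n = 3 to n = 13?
35.78093 eV

The energy levels of a hydrogen-like atom are E_n = -13.6057 Z² eV / n².

Energy at n = 3: E_3 = -13.6057 × 5² / 3² = -37.79361111 eV
Energy at n = 13: E_13 = -13.6057 × 5² / 13² = -2.01267751 eV

The excitation energy is the difference:
ΔE = E_13 - E_3
ΔE = -2.01267751 - (-37.79361111)
ΔE = 35.78093 eV

Since this is positive, energy must be absorbed (photon absorption).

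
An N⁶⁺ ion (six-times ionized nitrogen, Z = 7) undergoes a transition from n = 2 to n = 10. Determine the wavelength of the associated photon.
7.748853 nm

First, find the transition energy using E_n = -13.6057 Z² / n² eV:
E_2 = -13.6057 × 7² / 2² = -166.66982500 eV
E_10 = -13.6057 × 7² / 10² = -6.66679300 eV

Photon energy: |ΔE| = |E_10 - E_2| = 160.00303200 eV

Convert to wavelength using E = hc/λ with hc = 1239.84 eV·nm:
λ = hc/E = 1239.84 eV·nm / 160.00303200 eV
λ = 7.748853 nm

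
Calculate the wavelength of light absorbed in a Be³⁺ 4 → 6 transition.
164.027724 nm

First, find the transition energy using E_n = -13.6057 Z² / n² eV:
E_4 = -13.6057 × 4² / 4² = -13.6057000000 eV
E_6 = -13.6057 × 4² / 6² = -6.0469777778 eV

Photon energy: |ΔE| = |E_6 - E_4| = 7.5587222222 eV

Convert to wavelength using E = hc/λ with hc = 1239.84 eV·nm:
λ = hc/E = 1239.84 eV·nm / 7.5587222222 eV
λ = 164.027724 nm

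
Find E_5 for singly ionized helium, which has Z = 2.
-2.1769 eV

For hydrogen-like ions, the energy levels scale with Z²:
E_n = -13.6057 Z² / n² eV

For He⁺ (Z = 2) at n = 5:
E_5 = -13.6057 × 2² / 5²
E_5 = -13.6057 × 4 / 25
E_5 = -54.4228 / 25
E_5 = -2.1769 eV

The energy is 4 times more negative than hydrogen at the same n due to the stronger nuclear charge.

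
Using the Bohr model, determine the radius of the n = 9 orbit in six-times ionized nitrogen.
0.612334 nm (or 6.123336 Å)

The Bohr radius formula is:
r_n = n² a₀ / Z

where a₀ = 0.052917721 nm is the Bohr radius.

For N⁶⁺ (Z = 7) at n = 9:
r_9 = 9² × 0.052917721 nm / 7
r_9 = 81 × 0.052917721 nm / 7
r_9 = 4.2863354 nm / 7
r_9 = 0.612334 nm

The electron orbits at approximately 0.612334 nm from the nucleus.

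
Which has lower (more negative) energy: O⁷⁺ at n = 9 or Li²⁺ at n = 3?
Li²⁺ at n = 3 (E = -13.61 eV)

Using E_n = -13.6057 Z² / n² eV:

O⁷⁺ (Z = 8) at n = 9:
E = -13.6057 × 8² / 9² = -13.6057 × 64 / 81 = -10.75018 eV

Li²⁺ (Z = 3) at n = 3:
E = -13.6057 × 3² / 3² = -13.6057 × 9 / 9 = -13.60570 eV

Since -13.60570 eV < -10.75018 eV,
Li²⁺ at n = 3 is more tightly bound (requires more energy to ionize).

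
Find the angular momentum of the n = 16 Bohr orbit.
1.6873e-33 J·s (or 16ℏ)

In the Bohr model, angular momentum is quantized:
L = nℏ

where ℏ = h/(2π) = 1.054572e-34 J·s

For n = 16:
L = 16 × 1.054572e-34 J·s
L = 1.6873e-33 J·s

This can also be written as L = 16ℏ.
The angular momentum is an integer multiple of the reduced Planck constant.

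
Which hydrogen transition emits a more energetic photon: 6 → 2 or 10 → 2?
10 → 2

Calculate the energy for each transition:

Transition 6 → 2:
ΔE₁ = |E_2 - E_6| = |-13.6057/2² - (-13.6057/6²)|
ΔE₁ = |-3.401425000 - (-0.377936111)| = 3.023489 eV

Transition 10 → 2:
ΔE₂ = |E_2 - E_10| = |-13.6057/2² - (-13.6057/10²)|
ΔE₂ = |-3.401425000 - (-0.136057000)| = 3.265368 eV

Since 3.265368 eV > 3.023489 eV, the transition 10 → 2 emits the more energetic photon.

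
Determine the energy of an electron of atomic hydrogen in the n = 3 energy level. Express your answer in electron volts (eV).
-1.512 eV

The energy levels of a hydrogen-like atom are given by:
E_n = -13.6057 eV / n²

For n = 3:
E_3 = -13.6057 eV / 3²
E_3 = -13.6057 eV / 9
E_3 = -1.512 eV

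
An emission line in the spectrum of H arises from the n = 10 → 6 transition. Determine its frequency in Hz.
5.85e+13 Hz

First, find the transition energy:
E_10 = -13.6057 / 10² = -0.136057 eV
E_6 = -13.6057 / 6² = -0.377936 eV
|ΔE| = |E_6 - E_10| = 0.241879 eV

Convert to Joules: E = 0.241879 eV × (1.602177 × 10⁻¹⁹ J/eV) = 3.8753e-20 J

Using E = hf:
f = E/h = 3.8753e-20 J / (6.62607 × 10⁻³⁴ J·s)
f = 5.85e+13 Hz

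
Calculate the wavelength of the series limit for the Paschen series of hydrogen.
820.13862 nm

The series limit corresponds to the transition from n = ∞ to n = 3.
This is the highest energy (shortest wavelength) transition in the Paschen series.

E_∞ = 0 eV
E_3 = -13.6057 / 3² = -1.511744444 eV

Energy at series limit:
ΔE = E_∞ - E_3 = 0 - (-1.511744444) = 1.511744444 eV
λ = hc/E = 1239.84 eV·nm / 1.511744444 eV = 820.13862 nm

This energy equals the ionization energy from the n = 3 state of hydrogen.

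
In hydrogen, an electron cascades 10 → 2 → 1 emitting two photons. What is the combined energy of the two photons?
13.469643 eV

The energy levels of hydrogen are E_n = -13.6057 / n² eV.

First transition (10 → 2):
ΔE₁ = |E_2 - E_10|
ΔE₁ = |-3.401425000000 - (-0.136057000000)| = 3.265368000 eV

Second transition (2 → 1):
ΔE₂ = |E_1 - E_2|
ΔE₂ = |-13.605700000000 - (-3.401425000000)| = 10.204275000 eV

Total energy released:
E_total = ΔE₁ + ΔE₂ = 3.265368000 + 10.204275000 = 13.469643 eV

Note: This equals the direct transition 10 → 1: 13.469643 eV ✓
Energy is conserved regardless of the path taken.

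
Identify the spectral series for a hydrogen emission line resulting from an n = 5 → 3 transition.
Paschen series

The spectral series in hydrogen are named based on the final (lower) energy level:
- Lyman series: n_final = 1 (ultraviolet)
- Balmer series: n_final = 2 (visible/near-UV)
- Paschen series: n_final = 3 (infrared)
- Brackett series: n_final = 4 (infrared)
- Pfund series: n_final = 5 (far infrared)

Since this transition ends at n = 3, it belongs to the Paschen series.

For reference, this 5 → 3 line has photon energy
ΔE = 13.6057 eV × (1/3² - 1/5²) = 0.96751644444 eV,
corresponding to wavelength λ = hc/ΔE = 1239.84 eV·nm / 0.96751644444 eV = 1281.46659 nm in the infrared region.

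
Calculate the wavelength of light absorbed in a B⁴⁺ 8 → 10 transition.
648.01 nm

First, find the transition energy using E_n = -13.6057 Z² / n² eV:
E_8 = -13.6057 × 5² / 8² = -5.314727 eV
E_10 = -13.6057 × 5² / 10² = -3.401425 eV

Photon energy: |ΔE| = |E_10 - E_8| = 1.913302 eV

Convert to wavelength using E = hc/λ with hc = 1239.84 eV·nm:
λ = hc/E = 1239.84 eV·nm / 1.913302 eV
λ = 648.01 nm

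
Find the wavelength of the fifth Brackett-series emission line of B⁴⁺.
72.68 nm

The lines of a series are numbered from the longest wavelength (smallest ΔE) outward; the fifth line is the transition from n = n_f + 5 to n_f.
The Brackett series has all transitions ending at n_f = 4.

For B⁴⁺ (Z = 5), the fifth line (ε-line) is the jump from n = 9 to n = 4:
E_9 = -13.6057 × 5² / 9² = -4.1993 eV
E_4 = -13.6057 × 5² / 4² = -21.2589 eV
ΔE = E_9 - E_4 = 17.0596 eV

λ = hc/E = 1239.84 eV·nm / 17.0596 eV
λ = 72.68 nm

This is the ε-line of the Brackett series in B⁴⁺.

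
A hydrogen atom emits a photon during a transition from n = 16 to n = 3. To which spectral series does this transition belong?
Paschen series

The spectral series in hydrogen are named based on the final (lower) energy level:
- Lyman series: n_final = 1 (ultraviolet)
- Balmer series: n_final = 2 (visible/near-UV)
- Paschen series: n_final = 3 (infrared)
- Brackett series: n_final = 4 (infrared)
- Pfund series: n_final = 5 (far infrared)

Since this transition ends at n = 3, it belongs to the Paschen series.

For reference, this 16 → 3 line has photon energy
ΔE = 13.6057 eV × (1/3² - 1/16²) = 1.45859718 eV,
corresponding to wavelength λ = hc/ΔE = 1239.84 eV·nm / 1.45859718 eV = 850.0222 nm in the infrared region.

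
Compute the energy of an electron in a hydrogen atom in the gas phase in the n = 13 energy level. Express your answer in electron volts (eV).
-0.081 eV

The energy levels of a hydrogen-like atom are given by:
E_n = -13.6057 eV / n²

For n = 13:
E_13 = -13.6057 eV / 13²
E_13 = -13.6057 eV / 169
E_13 = -0.081 eV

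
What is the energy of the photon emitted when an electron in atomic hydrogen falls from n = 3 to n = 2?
1.8897 eV

The energy levels are E_n = -13.6057 eV / n².

Energy at n = 3: E_3 = -13.6057 / 3² = -1.5117444 eV
Energy at n = 2: E_2 = -13.6057 / 2² = -3.4014250 eV

For emission (electron falling to lower state), the photon energy is:
E_photon = E_3 - E_2 = |-1.5117444 - (-3.4014250)|
E_photon = 1.8897 eV

This energy is carried away by the emitted photon.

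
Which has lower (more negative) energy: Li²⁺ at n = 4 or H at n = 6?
Li²⁺ at n = 4 (E = -7.65 eV)

Using E_n = -13.6057 Z² / n² eV:

Li²⁺ (Z = 3) at n = 4:
E = -13.6057 × 3² / 4² = -13.6057 × 9 / 16 = -7.65321 eV

H (Z = 1) at n = 6:
E = -13.6057 × 1² / 6² = -13.6057 × 1 / 36 = -0.37794 eV

Since -7.65321 eV < -0.37794 eV,
Li²⁺ at n = 4 is more tightly bound (requires more energy to ionize).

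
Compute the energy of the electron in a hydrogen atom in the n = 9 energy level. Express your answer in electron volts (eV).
-0.1680 eV

The energy levels of a hydrogen-like atom are given by:
E_n = -13.6057 eV / n²

For n = 9:
E_9 = -13.6057 eV / 9²
E_9 = -13.6057 eV / 81
E_9 = -0.1680 eV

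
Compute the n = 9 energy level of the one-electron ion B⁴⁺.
-4.1993 eV

For hydrogen-like ions, the energy levels scale with Z²:
E_n = -13.6057 Z² / n² eV

For B⁴⁺ (Z = 5) at n = 9:
E_9 = -13.6057 × 5² / 9²
E_9 = -13.6057 × 25 / 81
E_9 = -340.1425 / 81
E_9 = -4.1993 eV

The energy is 25 times more negative than hydrogen at the same n due to the stronger nuclear charge.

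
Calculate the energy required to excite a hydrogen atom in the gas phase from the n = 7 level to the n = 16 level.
0.224520 eV

The energy levels of a hydrogen-like atom are E_n = -13.6057 eV / n².

Energy at n = 7: E_7 = -13.6057 / 7² = -0.277667347 eV
Energy at n = 16: E_16 = -13.6057 / 16² = -0.053147266 eV

The excitation energy is the difference:
ΔE = E_16 - E_7
ΔE = -0.053147266 - (-0.277667347)
ΔE = 0.224520 eV

Since this is positive, energy must be absorbed (photon absorption).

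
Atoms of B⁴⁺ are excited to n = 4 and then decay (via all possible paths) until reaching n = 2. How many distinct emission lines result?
3

The electron can occupy levels n = 2, 3, ..., 4 during de-excitation — that is m = 4 - 2 + 1 = 3 distinct levels.

The number of distinct spectral lines equals the number of ways to choose 2 of these m levels (each pair gives one possible emission transition):

Number of lines = m(m-1)/2 = 3×2/2 = 3

These correspond to all possible transitions between the 3 levels:
4 → 3, 4 → 2, 3 → 2

Each transition produces a photon with a unique energy (and thus wavelength). This count does not depend on Z.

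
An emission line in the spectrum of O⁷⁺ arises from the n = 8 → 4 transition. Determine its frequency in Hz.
9.87e+15 Hz

First, find the transition energy:
E_8 = -13.6057 × 8² / 8² = -13.60570 eV
E_4 = -13.6057 × 8² / 4² = -54.42280 eV
|ΔE| = |E_4 - E_8| = 40.81710 eV

Convert to Joules: E = 40.81710 eV × (1.602177 × 10⁻¹⁹ J/eV) = 6.5396e-18 J

Using E = hf:
f = E/h = 6.5396e-18 J / (6.62607 × 10⁻³⁴ J·s)
f = 9.87e+15 Hz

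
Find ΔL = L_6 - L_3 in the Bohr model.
3.16372e-34 J·s (or 3ℏ)

In the Bohr model, L_n = nℏ where ℏ = 1.0545718e-34 J·s.

L_6 = 6ℏ = 6.3274308e-34 J·s
L_3 = 3ℏ = 3.1637154e-34 J·s

ΔL = L_6 - L_3 = (6 - 3)ℏ = 3ℏ
ΔL = 3 × 1.0545718e-34 J·s = 3.16372e-34 J·s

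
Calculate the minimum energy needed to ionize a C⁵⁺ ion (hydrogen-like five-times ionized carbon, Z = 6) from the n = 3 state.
54.422800 eV

The ionization energy is the energy needed to remove the electron completely (n → ∞).

For a hydrogen-like ion with Z = 6, E_n = -13.6057 Z² / n² eV.

At n = 3: E_3 = -13.6057 × 6² / 3² = -54.422800000 eV
At n = ∞: E_∞ = 0 eV

Ionization energy = E_∞ - E_3 = 0 - (-54.422800000) = 54.422800000 eV
Ionization energy ≈ 54.422800 eV

This is also called the binding energy of the electron in state n = 3.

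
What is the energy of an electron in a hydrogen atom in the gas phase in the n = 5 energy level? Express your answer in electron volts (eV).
-0.54423 eV

The energy levels of a hydrogen-like atom are given by:
E_n = -13.6057 eV / n²

For n = 5:
E_5 = -13.6057 eV / 5²
E_5 = -13.6057 eV / 25
E_5 = -0.54423 eV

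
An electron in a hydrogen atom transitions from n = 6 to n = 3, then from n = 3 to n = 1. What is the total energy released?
13.228 eV

The energy levels of hydrogen are E_n = -13.6057 / n² eV.

First transition (6 → 3):
ΔE₁ = |E_3 - E_6|
ΔE₁ = |-1.511744444 - (-0.377936111)| = 1.133808 eV

Second transition (3 → 1):
ΔE₂ = |E_1 - E_3|
ΔE₂ = |-13.605700000 - (-1.511744444)| = 12.093956 eV

Total energy released:
E_total = ΔE₁ + ΔE₂ = 1.133808 + 12.093956 = 13.228 eV

Note: This equals the direct transition 6 → 1: 13.228 eV ✓
Energy is conserved regardless of the path taken.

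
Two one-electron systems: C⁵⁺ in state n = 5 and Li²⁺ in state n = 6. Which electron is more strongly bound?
C⁵⁺ at n = 5 (E = -19.59221 eV)

Using E_n = -13.6057 Z² / n² eV:

C⁵⁺ (Z = 6) at n = 5:
E = -13.6057 × 6² / 5² = -13.6057 × 36 / 25 = -19.59220800 eV

Li²⁺ (Z = 3) at n = 6:
E = -13.6057 × 3² / 6² = -13.6057 × 9 / 36 = -3.40142500 eV

Since -19.59220800 eV < -3.40142500 eV,
C⁵⁺ at n = 5 is more tightly bound (requires more energy to ionize).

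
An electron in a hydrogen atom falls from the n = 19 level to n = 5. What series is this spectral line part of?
Pfund series

The spectral series in hydrogen are named based on the final (lower) energy level:
- Lyman series: n_final = 1 (ultraviolet)
- Balmer series: n_final = 2 (visible/near-UV)
- Paschen series: n_final = 3 (infrared)
- Brackett series: n_final = 4 (infrared)
- Pfund series: n_final = 5 (far infrared)

Since this transition ends at n = 5, it belongs to the Pfund series.

For reference, this 19 → 5 line has photon energy
ΔE = 13.6057 eV × (1/5² - 1/19²) = 0.506539080 eV,
corresponding to wavelength λ = hc/ΔE = 1239.84 eV·nm / 0.506539080 eV = 2447.669 nm in the far infrared region.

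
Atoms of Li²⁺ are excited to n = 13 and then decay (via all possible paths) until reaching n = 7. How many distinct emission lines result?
21

The electron can occupy levels n = 7, 8, ..., 13 during de-excitation — that is m = 13 - 7 + 1 = 7 distinct levels.

The number of distinct spectral lines equals the number of ways to choose 2 of these m levels (each pair gives one possible emission transition):

Number of lines = m(m-1)/2 = 7×6/2 = 21

These correspond to all possible transitions between the 7 levels:
13 → 12, 13 → 11, 13 → 10, 13 → 9, 13 → 8, 13 → 7, 12 → 11, 12 → 10...

Each transition produces a photon with a unique energy (and thus wavelength). This count does not depend on Z.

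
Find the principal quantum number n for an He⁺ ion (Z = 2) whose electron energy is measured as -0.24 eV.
n = 15

The exact energy levels follow E_n = -13.6057 Z² / n² eV with Z = 2.

The measured value (-0.24 eV) is reported to only 2 significant figures, so we must test candidate n values and see which one matches to that precision.

Candidate energies:
  n = 13:  E = -13.6057 × 2² / 13² = -0.322028 eV
  n = 14:  E = -13.6057 × 2² / 14² = -0.277667 eV
  n = 15:  E = -13.6057 × 2² / 15² = -0.241879 eV  ← matches
  n = 16:  E = -13.6057 × 2² / 16² = -0.212589 eV
  n = 17:  E = -13.6057 × 2² / 17² = -0.188314 eV

Checking against the measurement of -0.24 eV (2 sig figs), only n = 15 agrees:
E_15 = -0.241879 eV, which rounds to -0.24 eV ✓

Therefore n = 15.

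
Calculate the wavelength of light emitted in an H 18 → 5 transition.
2468.64467 nm

First, find the transition energy using E_n = -13.6057 / n² eV:
E_18 = -13.6057 / 18² = -0.04199290123 eV
E_5 = -13.6057 / 5² = -0.54422800000 eV

Photon energy: |ΔE| = |E_5 - E_18| = 0.50223509877 eV

Convert to wavelength using E = hc/λ with hc = 1239.84 eV·nm:
λ = hc/E = 1239.84 eV·nm / 0.50223509877 eV
λ = 2468.64467 nm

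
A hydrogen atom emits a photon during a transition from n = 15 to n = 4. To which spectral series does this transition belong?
Brackett series

The spectral series in hydrogen are named based on the final (lower) energy level:
- Lyman series: n_final = 1 (ultraviolet)
- Balmer series: n_final = 2 (visible/near-UV)
- Paschen series: n_final = 3 (infrared)
- Brackett series: n_final = 4 (infrared)
- Pfund series: n_final = 5 (far infrared)

Since this transition ends at n = 4, it belongs to the Brackett series.

For reference, this 15 → 4 line has photon energy
ΔE = 13.6057 eV × (1/4² - 1/15²) = 0.78988647222 eV,
corresponding to wavelength λ = hc/ΔE = 1239.84 eV·nm / 0.78988647222 eV = 1569.64329 nm in the infrared region.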